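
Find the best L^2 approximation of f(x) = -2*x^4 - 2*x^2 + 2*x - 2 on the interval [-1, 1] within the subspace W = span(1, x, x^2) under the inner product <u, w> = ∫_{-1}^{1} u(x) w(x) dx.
g(x) = -26*x^2/7 + 2*x - 64/35

The best approximation g ∈ W is the orthogonal projection of f onto W. Writing g = a_0 + a_1 x + a_2 x^2, the coefficients solve the normal equations G · a = b where
  G_{ij} = <φ_i, φ_j> and b_i = <f, φ_i>, with φ_0 = 1, φ_1 = x, φ_2 = x^2.
G =
  [2, 0, 2/3]
  [0, 2/3, 0]
  [2/3, 0, 2/5],
b = (-92/15, 4/3, -284/105).
Solving gives a_0 = -64/35, a_1 = 2, a_2 = -26/7, so
  g(x) = -26*x^2/7 + 2*x - 64/35.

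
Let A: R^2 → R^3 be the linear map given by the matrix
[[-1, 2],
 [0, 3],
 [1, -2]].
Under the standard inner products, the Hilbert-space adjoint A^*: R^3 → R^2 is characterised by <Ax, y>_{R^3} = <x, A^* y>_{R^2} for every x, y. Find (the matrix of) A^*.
A^* = A^T =
[[-1, 0, 1],
 [2, 3, -2]]

For real matrices with standard dot products, the defining identity <Ax, y> = <x, A^* y> gives (Ax)^T y = x^T (A^*) y, i.e. x^T A^T y = x^T (A^*) y. Since this holds for all x, y, we must have A^* = A^T. Therefore
A^* =
[[-1, 0, 1],
 [2, 3, -2]].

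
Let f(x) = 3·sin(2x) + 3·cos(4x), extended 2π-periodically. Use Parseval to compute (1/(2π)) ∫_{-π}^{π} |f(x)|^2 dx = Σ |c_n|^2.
Σ |c_n|^2 = 9

Expand |f|^2 and use orthogonality of {sin(nx), cos(mx)} on [-π, π]:
  ∫_{-π}^{π} sin(nx)^2 dx = π, ∫ cos(mx)^2 dx = π, and cross terms integrate to 0.
So ∫_{-π}^{π} f(x)^2 dx = 3^2 · π + 3^2 · π = (9 + 9)π.
Divide by 2π: (9 + 9)/2 = 9.
By Parseval, this equals Σ |c_n|^2.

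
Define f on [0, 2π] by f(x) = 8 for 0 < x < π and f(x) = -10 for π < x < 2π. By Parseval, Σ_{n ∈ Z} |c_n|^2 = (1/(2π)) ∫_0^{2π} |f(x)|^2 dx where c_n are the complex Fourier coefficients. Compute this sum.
Σ |c_n|^2 = 82

Parseval equates the L^2 energy of f (normalised by 1/(2π)) with the ℓ^2 sum of its Fourier coefficients: (1/(2π)) ∫_0^{2π} |f|^2 = Σ |c_n|^2.
Compute the left side: (1/(2π)) [∫_0^π 8^2 dx + ∫_π^{2π} (-10)^2 dx] = (1/(2π)) · (64π + 100π) = (64 + 100)/2 = 82.
So Σ_{n ∈ Z} |c_n|^2 = 82.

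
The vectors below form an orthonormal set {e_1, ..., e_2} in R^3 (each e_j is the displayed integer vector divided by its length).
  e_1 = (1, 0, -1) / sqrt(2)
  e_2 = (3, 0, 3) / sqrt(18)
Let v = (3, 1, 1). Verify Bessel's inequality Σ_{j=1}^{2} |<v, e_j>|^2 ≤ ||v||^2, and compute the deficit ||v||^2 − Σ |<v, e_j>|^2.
Σ |<v, e_j>|^2 = 10; ||v||^2 = 11; deficit = 1

Write each e_j = u_j / sqrt(<u_j, u_j>) where u_j is the displayed integer vector. Then <v, e_j> = <v, u_j> / sqrt(<u_j, u_j>), so |<v, e_j>|^2 = <v, u_j>^2 / <u_j, u_j>.
Coefficients: <v, e_1> = 2/sqrt(2), <v, e_2> = 12/sqrt(18).
Square and sum: Σ |<v, e_j>|^2 = 10.
Compute ||v||^2 = v·v = 11.
Deficit = 11 − 10 = 1 ≥ 0, confirming Bessel's inequality. (The deficit equals ||v − Σ <v,e_j> e_j||^2, the squared distance from v to span{e_j}.)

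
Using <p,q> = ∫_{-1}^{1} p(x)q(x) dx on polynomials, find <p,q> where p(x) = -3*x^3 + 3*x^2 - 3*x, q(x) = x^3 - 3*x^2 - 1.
<p,q> = -268/35

Expand the product: p(x)·q(x) = -3*x^6 + 12*x^5 - 12*x^4 + 12*x^3 - 3*x^2 + 3*x.
∫_{-1}^{1} of each monomial x^k gives [2/(k+1) if k even, 0 if k odd]. Integrating term-by-term (or equivalently evaluating the antiderivative F(x) = -3*x^7/7 + 2*x^6 - 12*x^5/5 + 3*x^4 - x^3 + 3*x^2/2 at the endpoints):
  F(1) − F(−1) = 187/70 − (723/70) = -268/35.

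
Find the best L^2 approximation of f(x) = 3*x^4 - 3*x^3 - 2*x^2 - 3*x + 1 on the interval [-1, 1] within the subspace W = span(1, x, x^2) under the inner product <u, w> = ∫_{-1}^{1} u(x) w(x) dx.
g(x) = 4*x^2/7 - 24*x/5 + 26/35

The best approximation g ∈ W is the orthogonal projection of f onto W. Writing g = a_0 + a_1 x + a_2 x^2, the coefficients solve the normal equations G · a = b where
  G_{ij} = <φ_i, φ_j> and b_i = <f, φ_i>, with φ_0 = 1, φ_1 = x, φ_2 = x^2.
G =
  [2, 0, 2/3]
  [0, 2/3, 0]
  [2/3, 0, 2/5],
b = (28/15, -16/5, 76/105).
Solving gives a_0 = 26/35, a_1 = -24/5, a_2 = 4/7, so
  g(x) = 4*x^2/7 - 24*x/5 + 26/35.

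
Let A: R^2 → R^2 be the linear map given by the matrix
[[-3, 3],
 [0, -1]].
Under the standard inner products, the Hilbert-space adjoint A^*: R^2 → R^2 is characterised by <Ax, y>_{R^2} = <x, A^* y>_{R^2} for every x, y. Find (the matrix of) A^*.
A^* = A^T =
[[-3, 0],
 [3, -1]]

For real matrices with standard dot products, the defining identity <Ax, y> = <x, A^* y> gives (Ax)^T y = x^T (A^*) y, i.e. x^T A^T y = x^T (A^*) y. Since this holds for all x, y, we must have A^* = A^T. Therefore
A^* =
[[-3, 0],
 [3, -1]].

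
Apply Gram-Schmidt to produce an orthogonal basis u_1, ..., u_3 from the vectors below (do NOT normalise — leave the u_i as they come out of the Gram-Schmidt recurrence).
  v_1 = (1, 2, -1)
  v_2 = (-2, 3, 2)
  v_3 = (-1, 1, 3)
Orthogonal basis:
  u_1 = (1, 2, -1)
  u_2 = (-7/3, 7/3, 7/3)
  u_3 = (1, 0, 1)

Apply the Gram-Schmidt recurrence
  u_1 = v_1
  u_i = v_i − Σ_{j<i} ((v_i · u_j) / (u_j · u_j)) · u_j.

Step by step this gives:
  u_1 = (1, 2, -1)
  u_2 = (-7/3, 7/3, 7/3)
  u_3 = (1, 0, 1)

Orthogonality check:
  u_2 · u_1 = 0 (should be 0)
  u_3 · u_1 = 0 (should be 0)
  u_3 · u_2 = 0 (should be 0)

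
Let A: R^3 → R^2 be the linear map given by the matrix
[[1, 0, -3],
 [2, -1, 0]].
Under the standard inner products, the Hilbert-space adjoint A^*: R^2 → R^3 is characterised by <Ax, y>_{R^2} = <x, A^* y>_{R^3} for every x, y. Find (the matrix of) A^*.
A^* = A^T =
[[1, 2],
 [0, -1],
 [-3, 0]]

For real matrices with standard dot products, the defining identity <Ax, y> = <x, A^* y> gives (Ax)^T y = x^T (A^*) y, i.e. x^T A^T y = x^T (A^*) y. Since this holds for all x, y, we must have A^* = A^T. Therefore
A^* =
[[1, 2],
 [0, -1],
 [-3, 0]].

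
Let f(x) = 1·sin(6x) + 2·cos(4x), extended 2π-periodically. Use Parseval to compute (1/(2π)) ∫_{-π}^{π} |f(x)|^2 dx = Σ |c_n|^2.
Σ |c_n|^2 = 5/2

Expand |f|^2 and use orthogonality of {sin(nx), cos(mx)} on [-π, π]:
  ∫_{-π}^{π} sin(nx)^2 dx = π, ∫ cos(mx)^2 dx = π, and cross terms integrate to 0.
So ∫_{-π}^{π} f(x)^2 dx = 1^2 · π + 2^2 · π = (1 + 4)π.
Divide by 2π: (1 + 4)/2 = 5/2.
By Parseval, this equals Σ |c_n|^2.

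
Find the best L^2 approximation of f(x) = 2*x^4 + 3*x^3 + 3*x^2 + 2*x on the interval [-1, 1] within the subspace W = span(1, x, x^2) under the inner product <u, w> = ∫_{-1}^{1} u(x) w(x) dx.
g(x) = 33*x^2/7 + 19*x/5 - 6/35

The best approximation g ∈ W is the orthogonal projection of f onto W. Writing g = a_0 + a_1 x + a_2 x^2, the coefficients solve the normal equations G · a = b where
  G_{ij} = <φ_i, φ_j> and b_i = <f, φ_i>, with φ_0 = 1, φ_1 = x, φ_2 = x^2.
G =
  [2, 0, 2/3]
  [0, 2/3, 0]
  [2/3, 0, 2/5],
b = (14/5, 38/15, 62/35).
Solving gives a_0 = -6/35, a_1 = 19/5, a_2 = 33/7, so
  g(x) = 33*x^2/7 + 19*x/5 - 6/35.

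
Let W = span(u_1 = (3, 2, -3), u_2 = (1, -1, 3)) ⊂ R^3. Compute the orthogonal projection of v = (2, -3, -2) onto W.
proj_W(v) = (100/89, 45/89, -48/89)

Set up U = [u_1 | ... | u_2] ∈ R^(3×2). The projector onto W = col(U) is P = U (U^T U)^(-1) U^T.
Compute U^T U =
  [22, -8]
  [-8, 11],
and U^T v = (6, -1).
Solve U^T U · c = U^T v for the coefficients: c = (29/89, 13/89). The projection is proj_W(v) = U c.
Check: (v - proj_W(v)) · u_1 = 0  (should be 0).
Check: (v - proj_W(v)) · u_2 = 0  (should be 0).
Result: proj_W(v) = (100/89, 45/89, -48/89).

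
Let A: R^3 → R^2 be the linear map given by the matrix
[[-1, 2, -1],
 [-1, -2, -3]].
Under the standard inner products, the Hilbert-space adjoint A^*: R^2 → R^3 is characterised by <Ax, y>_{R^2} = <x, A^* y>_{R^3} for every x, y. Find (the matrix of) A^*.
A^* = A^T =
[[-1, -1],
 [2, -2],
 [-1, -3]]

For real matrices with standard dot products, the defining identity <Ax, y> = <x, A^* y> gives (Ax)^T y = x^T (A^*) y, i.e. x^T A^T y = x^T (A^*) y. Since this holds for all x, y, we must have A^* = A^T. Therefore
A^* =
[[-1, -1],
 [2, -2],
 [-1, -3]].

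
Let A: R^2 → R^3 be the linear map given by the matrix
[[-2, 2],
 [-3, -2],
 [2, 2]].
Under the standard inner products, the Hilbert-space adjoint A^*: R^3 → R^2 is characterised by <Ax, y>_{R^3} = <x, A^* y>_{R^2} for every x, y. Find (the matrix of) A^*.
A^* = A^T =
[[-2, -3, 2],
 [2, -2, 2]]

For real matrices with standard dot products, the defining identity <Ax, y> = <x, A^* y> gives (Ax)^T y = x^T (A^*) y, i.e. x^T A^T y = x^T (A^*) y. Since this holds for all x, y, we must have A^* = A^T. Therefore
A^* =
[[-2, -3, 2],
 [2, -2, 2]].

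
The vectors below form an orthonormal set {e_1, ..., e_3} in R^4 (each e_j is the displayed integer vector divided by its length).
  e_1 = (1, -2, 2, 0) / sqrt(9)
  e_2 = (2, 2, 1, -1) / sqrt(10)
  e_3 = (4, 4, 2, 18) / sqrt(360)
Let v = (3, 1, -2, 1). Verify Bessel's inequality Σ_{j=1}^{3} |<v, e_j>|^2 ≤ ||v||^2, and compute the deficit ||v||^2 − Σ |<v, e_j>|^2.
Σ |<v, e_j>|^2 = 6; ||v||^2 = 15; deficit = 9

Write each e_j = u_j / sqrt(<u_j, u_j>) where u_j is the displayed integer vector. Then <v, e_j> = <v, u_j> / sqrt(<u_j, u_j>), so |<v, e_j>|^2 = <v, u_j>^2 / <u_j, u_j>.
Coefficients: <v, e_1> = -3/sqrt(9), <v, e_2> = 5/sqrt(10), <v, e_3> = 30/sqrt(360).
Square and sum: Σ |<v, e_j>|^2 = 6.
Compute ||v||^2 = v·v = 15.
Deficit = 15 − 6 = 9 ≥ 0, confirming Bessel's inequality. (The deficit equals ||v − Σ <v,e_j> e_j||^2, the squared distance from v to span{e_j}.)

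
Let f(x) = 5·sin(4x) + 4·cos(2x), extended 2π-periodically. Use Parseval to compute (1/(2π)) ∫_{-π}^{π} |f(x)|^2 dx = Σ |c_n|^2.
Σ |c_n|^2 = 41/2

Expand |f|^2 and use orthogonality of {sin(nx), cos(mx)} on [-π, π]:
  ∫_{-π}^{π} sin(nx)^2 dx = π, ∫ cos(mx)^2 dx = π, and cross terms integrate to 0.
So ∫_{-π}^{π} f(x)^2 dx = 5^2 · π + 4^2 · π = (25 + 16)π.
Divide by 2π: (25 + 16)/2 = 41/2.
By Parseval, this equals Σ |c_n|^2.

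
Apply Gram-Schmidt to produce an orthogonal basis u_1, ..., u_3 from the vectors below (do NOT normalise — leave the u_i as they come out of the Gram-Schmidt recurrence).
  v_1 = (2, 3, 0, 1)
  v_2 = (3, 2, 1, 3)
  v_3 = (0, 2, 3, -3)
Orthogonal basis:
  u_1 = (2, 3, 0, 1)
  u_2 = (6/7, -17/14, 1, 27/14)
  u_3 = (21/97, 43/97, 364/97, -171/97)

Apply the Gram-Schmidt recurrence
  u_1 = v_1
  u_i = v_i − Σ_{j<i} ((v_i · u_j) / (u_j · u_j)) · u_j.

Step by step this gives:
  u_1 = (2, 3, 0, 1)
  u_2 = (6/7, -17/14, 1, 27/14)
  u_3 = (21/97, 43/97, 364/97, -171/97)

Orthogonality check:
  u_2 · u_1 = 0 (should be 0)
  u_3 · u_1 = 0 (should be 0)
  u_3 · u_2 = 0 (should be 0)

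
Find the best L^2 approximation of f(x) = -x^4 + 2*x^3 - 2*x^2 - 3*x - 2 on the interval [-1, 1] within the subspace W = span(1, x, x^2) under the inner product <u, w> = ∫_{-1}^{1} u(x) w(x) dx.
g(x) = -20*x^2/7 - 9*x/5 - 67/35

The best approximation g ∈ W is the orthogonal projection of f onto W. Writing g = a_0 + a_1 x + a_2 x^2, the coefficients solve the normal equations G · a = b where
  G_{ij} = <φ_i, φ_j> and b_i = <f, φ_i>, with φ_0 = 1, φ_1 = x, φ_2 = x^2.
G =
  [2, 0, 2/3]
  [0, 2/3, 0]
  [2/3, 0, 2/5],
b = (-86/15, -6/5, -254/105).
Solving gives a_0 = -67/35, a_1 = -9/5, a_2 = -20/7, so
  g(x) = -20*x^2/7 - 9*x/5 - 67/35.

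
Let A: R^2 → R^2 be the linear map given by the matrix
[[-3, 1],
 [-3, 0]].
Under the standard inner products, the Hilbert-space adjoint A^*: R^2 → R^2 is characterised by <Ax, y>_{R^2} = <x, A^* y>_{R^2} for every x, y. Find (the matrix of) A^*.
A^* = A^T =
[[-3, -3],
 [1, 0]]

For real matrices with standard dot products, the defining identity <Ax, y> = <x, A^* y> gives (Ax)^T y = x^T (A^*) y, i.e. x^T A^T y = x^T (A^*) y. Since this holds for all x, y, we must have A^* = A^T. Therefore
A^* =
[[-3, -3],
 [1, 0]].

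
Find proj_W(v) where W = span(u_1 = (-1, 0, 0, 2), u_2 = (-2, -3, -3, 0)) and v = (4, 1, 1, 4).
proj_W(v) = (20/53, 117/53, 117/53, 116/53)

Set up U = [u_1 | ... | u_2] ∈ R^(4×2). The projector onto W = col(U) is P = U (U^T U)^(-1) U^T.
Compute U^T U =
  [5, 2]
  [2, 22],
and U^T v = (4, -14).
Solve U^T U · c = U^T v for the coefficients: c = (58/53, -39/53). The projection is proj_W(v) = U c.
Check: (v - proj_W(v)) · u_1 = 0  (should be 0).
Check: (v - proj_W(v)) · u_2 = 0  (should be 0).
Result: proj_W(v) = (20/53, 117/53, 117/53, 116/53).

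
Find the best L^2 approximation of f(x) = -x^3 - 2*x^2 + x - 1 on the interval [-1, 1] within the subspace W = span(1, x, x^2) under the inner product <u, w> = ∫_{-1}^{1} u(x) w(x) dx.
g(x) = -2*x^2 + 2*x/5 - 1

The best approximation g ∈ W is the orthogonal projection of f onto W. Writing g = a_0 + a_1 x + a_2 x^2, the coefficients solve the normal equations G · a = b where
  G_{ij} = <φ_i, φ_j> and b_i = <f, φ_i>, with φ_0 = 1, φ_1 = x, φ_2 = x^2.
G =
  [2, 0, 2/3]
  [0, 2/3, 0]
  [2/3, 0, 2/5],
b = (-10/3, 4/15, -22/15).
Solving gives a_0 = -1, a_1 = 2/5, a_2 = -2, so
  g(x) = -2*x^2 + 2*x/5 - 1.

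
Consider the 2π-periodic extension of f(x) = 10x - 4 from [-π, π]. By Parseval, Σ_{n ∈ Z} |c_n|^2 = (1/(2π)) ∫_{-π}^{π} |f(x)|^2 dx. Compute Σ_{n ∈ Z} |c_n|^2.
Σ |c_n|^2 = 100π^2/3 + 16

Expand and integrate term by term over [-π, π]:
  ∫ (10x)^2 dx = 100·(2π^3/3); ∫ 2·10·(-4)·x dx = 0 (odd integrand); ∫ (-4)^2 dx = 16·2π.
So (1/(2π)) ∫_{-π}^{π} (10x - 4)^2 dx = 100π^2/3 + 16 = 100π^2/3 + 16.
Parseval ⇒ Σ |c_n|^2 = 100π^2/3 + 16.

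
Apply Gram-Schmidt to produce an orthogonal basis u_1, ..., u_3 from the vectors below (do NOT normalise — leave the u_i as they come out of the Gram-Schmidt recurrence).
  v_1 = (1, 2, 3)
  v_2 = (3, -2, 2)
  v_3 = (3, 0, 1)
Orthogonal basis:
  u_1 = (1, 2, 3)
  u_2 = (37/14, -19/7, 13/14)
  u_3 = (220/213, 154/213, -176/213)

Apply the Gram-Schmidt recurrence
  u_1 = v_1
  u_i = v_i − Σ_{j<i} ((v_i · u_j) / (u_j · u_j)) · u_j.

Step by step this gives:
  u_1 = (1, 2, 3)
  u_2 = (37/14, -19/7, 13/14)
  u_3 = (220/213, 154/213, -176/213)

Orthogonality check:
  u_2 · u_1 = 0 (should be 0)
  u_3 · u_1 = 0 (should be 0)
  u_3 · u_2 = 0 (should be 0)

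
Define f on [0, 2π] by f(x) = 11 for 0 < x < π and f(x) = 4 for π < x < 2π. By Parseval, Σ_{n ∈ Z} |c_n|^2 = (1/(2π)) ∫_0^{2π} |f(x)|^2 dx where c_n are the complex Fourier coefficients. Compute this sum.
Σ |c_n|^2 = 137/2

Parseval equates the L^2 energy of f (normalised by 1/(2π)) with the ℓ^2 sum of its Fourier coefficients: (1/(2π)) ∫_0^{2π} |f|^2 = Σ |c_n|^2.
Compute the left side: (1/(2π)) [∫_0^π 11^2 dx + ∫_π^{2π} 4^2 dx] = (1/(2π)) · (121π + 16π) = (121 + 16)/2 = 137/2.
So Σ_{n ∈ Z} |c_n|^2 = 137/2.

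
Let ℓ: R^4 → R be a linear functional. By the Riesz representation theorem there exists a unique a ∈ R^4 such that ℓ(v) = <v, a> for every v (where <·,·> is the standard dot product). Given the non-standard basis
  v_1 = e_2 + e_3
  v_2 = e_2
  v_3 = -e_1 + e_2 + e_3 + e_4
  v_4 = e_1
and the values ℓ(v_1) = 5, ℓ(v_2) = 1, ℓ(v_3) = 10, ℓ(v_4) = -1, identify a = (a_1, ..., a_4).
a = (-1, 1, 4, 4)

Write a = (a_1, ..., a_4) in the standard basis. For each basis vector v_i, ℓ(v_i) = <v_i, a> is a linear equation in the a_j's. Collect the n equations into a matrix system V a = ℓ, where row i of V is v_i (expressed in the standard basis). Since V is invertible (lower-triangular with 1s on the diagonal, up to permutation), solve by back-substitution:
  V =
[[0, 1, 1, 0],
 [0, 1, 0, 0],
 [-1, 1, 1, 1],
 [1, 0, 0, 0]]
  V a = (5, 1, 10, -1)
Solving gives a = (-1, 1, 4, 4).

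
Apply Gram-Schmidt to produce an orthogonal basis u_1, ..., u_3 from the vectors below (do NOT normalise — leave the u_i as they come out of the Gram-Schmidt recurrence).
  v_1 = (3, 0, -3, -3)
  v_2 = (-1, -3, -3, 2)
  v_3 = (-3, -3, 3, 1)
Orthogonal basis:
  u_1 = (3, 0, -3, -3)
  u_2 = (-1, -3, -3, 2)
  u_3 = (-31/69, -54/23, 91/69, -122/69)

Apply the Gram-Schmidt recurrence
  u_1 = v_1
  u_i = v_i − Σ_{j<i} ((v_i · u_j) / (u_j · u_j)) · u_j.

Step by step this gives:
  u_1 = (3, 0, -3, -3)
  u_2 = (-1, -3, -3, 2)
  u_3 = (-31/69, -54/23, 91/69, -122/69)

Orthogonality check:
  u_2 · u_1 = 0 (should be 0)
  u_3 · u_1 = 0 (should be 0)
  u_3 · u_2 = 0 (should be 0)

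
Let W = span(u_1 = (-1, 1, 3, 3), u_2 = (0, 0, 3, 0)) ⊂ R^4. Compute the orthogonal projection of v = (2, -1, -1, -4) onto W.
proj_W(v) = (15/11, -15/11, -1, -45/11)

Set up U = [u_1 | ... | u_2] ∈ R^(4×2). The projector onto W = col(U) is P = U (U^T U)^(-1) U^T.
Compute U^T U =
  [20, 9]
  [9, 9],
and U^T v = (-18, -3).
Solve U^T U · c = U^T v for the coefficients: c = (-15/11, 34/33). The projection is proj_W(v) = U c.
Check: (v - proj_W(v)) · u_1 = 0  (should be 0).
Check: (v - proj_W(v)) · u_2 = 0  (should be 0).
Result: proj_W(v) = (15/11, -15/11, -1, -45/11).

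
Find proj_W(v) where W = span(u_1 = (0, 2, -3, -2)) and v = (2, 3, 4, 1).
proj_W(v) = (0, -16/17, 24/17, 16/17)

Set up U = [u_1 | ... | u_1] ∈ R^(4×1). The projector onto W = col(U) is P = U (U^T U)^(-1) U^T.
Compute U^T U =
  [17],
and U^T v = (-8).
Solve U^T U · c = U^T v for the coefficients: c = (-8/17). The projection is proj_W(v) = U c.
Check: (v - proj_W(v)) · u_1 = 0  (should be 0).
Result: proj_W(v) = (0, -16/17, 24/17, 16/17).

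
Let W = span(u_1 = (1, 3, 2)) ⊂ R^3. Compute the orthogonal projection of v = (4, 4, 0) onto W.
proj_W(v) = (8/7, 24/7, 16/7)

Set up U = [u_1 | ... | u_1] ∈ R^(3×1). The projector onto W = col(U) is P = U (U^T U)^(-1) U^T.
Compute U^T U =
  [14],
and U^T v = (16).
Solve U^T U · c = U^T v for the coefficients: c = (8/7). The projection is proj_W(v) = U c.
Check: (v - proj_W(v)) · u_1 = 0  (should be 0).
Result: proj_W(v) = (8/7, 24/7, 16/7).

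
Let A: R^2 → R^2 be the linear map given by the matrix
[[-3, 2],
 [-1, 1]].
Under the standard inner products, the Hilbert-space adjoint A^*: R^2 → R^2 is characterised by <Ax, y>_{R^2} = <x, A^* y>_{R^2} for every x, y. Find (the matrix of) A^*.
A^* = A^T =
[[-3, -1],
 [2, 1]]

For real matrices with standard dot products, the defining identity <Ax, y> = <x, A^* y> gives (Ax)^T y = x^T (A^*) y, i.e. x^T A^T y = x^T (A^*) y. Since this holds for all x, y, we must have A^* = A^T. Therefore
A^* =
[[-3, -1],
 [2, 1]].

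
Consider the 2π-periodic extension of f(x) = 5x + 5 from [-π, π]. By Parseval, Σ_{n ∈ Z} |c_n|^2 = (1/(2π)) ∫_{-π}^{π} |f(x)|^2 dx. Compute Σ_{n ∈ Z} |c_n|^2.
Σ |c_n|^2 = 25π^2/3 + 25

Expand and integrate term by term over [-π, π]:
  ∫ (5x)^2 dx = 25·(2π^3/3); ∫ 2·5·(5)·x dx = 0 (odd integrand); ∫ 5^2 dx = 25·2π.
So (1/(2π)) ∫_{-π}^{π} (5x + 5)^2 dx = 25π^2/3 + 25 = 25π^2/3 + 25.
Parseval ⇒ Σ |c_n|^2 = 25π^2/3 + 25.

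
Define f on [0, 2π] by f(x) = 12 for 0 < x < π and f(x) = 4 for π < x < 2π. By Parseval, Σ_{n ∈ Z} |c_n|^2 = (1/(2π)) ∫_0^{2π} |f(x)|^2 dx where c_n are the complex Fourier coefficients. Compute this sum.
Σ |c_n|^2 = 80

Parseval equates the L^2 energy of f (normalised by 1/(2π)) with the ℓ^2 sum of its Fourier coefficients: (1/(2π)) ∫_0^{2π} |f|^2 = Σ |c_n|^2.
Compute the left side: (1/(2π)) [∫_0^π 12^2 dx + ∫_π^{2π} 4^2 dx] = (1/(2π)) · (144π + 16π) = (144 + 16)/2 = 80.
So Σ_{n ∈ Z} |c_n|^2 = 80.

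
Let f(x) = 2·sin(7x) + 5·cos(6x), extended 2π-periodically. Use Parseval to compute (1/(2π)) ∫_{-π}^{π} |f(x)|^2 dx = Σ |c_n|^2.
Σ |c_n|^2 = 29/2

Expand |f|^2 and use orthogonality of {sin(nx), cos(mx)} on [-π, π]:
  ∫_{-π}^{π} sin(nx)^2 dx = π, ∫ cos(mx)^2 dx = π, and cross terms integrate to 0.
So ∫_{-π}^{π} f(x)^2 dx = 2^2 · π + 5^2 · π = (4 + 25)π.
Divide by 2π: (4 + 25)/2 = 29/2.
By Parseval, this equals Σ |c_n|^2.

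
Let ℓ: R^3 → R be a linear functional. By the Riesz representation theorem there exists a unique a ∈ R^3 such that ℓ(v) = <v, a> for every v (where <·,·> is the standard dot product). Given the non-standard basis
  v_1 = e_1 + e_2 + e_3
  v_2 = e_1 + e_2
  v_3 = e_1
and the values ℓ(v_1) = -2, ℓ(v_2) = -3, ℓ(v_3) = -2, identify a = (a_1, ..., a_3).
a = (-2, -1, 1)

Write a = (a_1, ..., a_3) in the standard basis. For each basis vector v_i, ℓ(v_i) = <v_i, a> is a linear equation in the a_j's. Collect the n equations into a matrix system V a = ℓ, where row i of V is v_i (expressed in the standard basis). Since V is invertible (lower-triangular with 1s on the diagonal, up to permutation), solve by back-substitution:
  V =
[[1, 1, 1],
 [1, 1, 0],
 [1, 0, 0]]
  V a = (-2, -3, -2)
Solving gives a = (-2, -1, 1).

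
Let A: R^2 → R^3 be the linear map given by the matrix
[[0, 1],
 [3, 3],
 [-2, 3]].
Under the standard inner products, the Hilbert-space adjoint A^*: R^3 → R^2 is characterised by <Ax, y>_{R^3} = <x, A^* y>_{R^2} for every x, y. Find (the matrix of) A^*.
A^* = A^T =
[[0, 3, -2],
 [1, 3, 3]]

For real matrices with standard dot products, the defining identity <Ax, y> = <x, A^* y> gives (Ax)^T y = x^T (A^*) y, i.e. x^T A^T y = x^T (A^*) y. Since this holds for all x, y, we must have A^* = A^T. Therefore
A^* =
[[0, 3, -2],
 [1, 3, 3]].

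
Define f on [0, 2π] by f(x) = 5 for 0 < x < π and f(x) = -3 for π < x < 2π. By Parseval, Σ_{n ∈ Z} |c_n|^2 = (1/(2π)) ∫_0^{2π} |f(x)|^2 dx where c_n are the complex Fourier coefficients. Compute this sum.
Σ |c_n|^2 = 17

Parseval equates the L^2 energy of f (normalised by 1/(2π)) with the ℓ^2 sum of its Fourier coefficients: (1/(2π)) ∫_0^{2π} |f|^2 = Σ |c_n|^2.
Compute the left side: (1/(2π)) [∫_0^π 5^2 dx + ∫_π^{2π} (-3)^2 dx] = (1/(2π)) · (25π + 9π) = (25 + 9)/2 = 17.
So Σ_{n ∈ Z} |c_n|^2 = 17.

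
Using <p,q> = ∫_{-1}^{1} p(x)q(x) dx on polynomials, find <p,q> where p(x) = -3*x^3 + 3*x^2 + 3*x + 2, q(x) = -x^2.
<p,q> = -38/15

Expand the product: p(x)·q(x) = 3*x^5 - 3*x^4 - 3*x^3 - 2*x^2.
∫_{-1}^{1} of each monomial x^k gives [2/(k+1) if k even, 0 if k odd]. Integrating term-by-term (or equivalently evaluating the antiderivative F(x) = x^6/2 - 3*x^5/5 - 3*x^4/4 - 2*x^3/3 at the endpoints):
  F(1) − F(−1) = -91/60 − (61/60) = -38/15.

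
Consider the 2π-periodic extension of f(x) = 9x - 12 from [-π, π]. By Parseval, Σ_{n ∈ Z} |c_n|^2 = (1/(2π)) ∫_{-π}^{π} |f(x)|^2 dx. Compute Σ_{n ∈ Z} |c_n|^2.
Σ |c_n|^2 = 27π^2 + 144

Expand and integrate term by term over [-π, π]:
  ∫ (9x)^2 dx = 81·(2π^3/3); ∫ 2·9·(-12)·x dx = 0 (odd integrand); ∫ (-12)^2 dx = 144·2π.
So (1/(2π)) ∫_{-π}^{π} (9x - 12)^2 dx = 81π^2/3 + 144 = 27π^2 + 144.
Parseval ⇒ Σ |c_n|^2 = 27π^2 + 144.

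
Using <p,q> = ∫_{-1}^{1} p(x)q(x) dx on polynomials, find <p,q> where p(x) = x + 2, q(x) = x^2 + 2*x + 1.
<p,q> = 20/3

Expand the product: p(x)·q(x) = x^3 + 4*x^2 + 5*x + 2.
∫_{-1}^{1} of each monomial x^k gives [2/(k+1) if k even, 0 if k odd]. Integrating term-by-term (or equivalently evaluating the antiderivative F(x) = x^4/4 + 4*x^3/3 + 5*x^2/2 + 2*x at the endpoints):
  F(1) − F(−1) = 73/12 − (-7/12) = 20/3.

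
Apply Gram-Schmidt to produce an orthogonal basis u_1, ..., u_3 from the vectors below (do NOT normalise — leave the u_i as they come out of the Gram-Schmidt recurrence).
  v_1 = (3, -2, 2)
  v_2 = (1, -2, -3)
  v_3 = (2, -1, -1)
Orthogonal basis:
  u_1 = (3, -2, 2)
  u_2 = (14/17, -32/17, -53/17)
  u_3 = (130/237, 143/237, -52/237)

Apply the Gram-Schmidt recurrence
  u_1 = v_1
  u_i = v_i − Σ_{j<i} ((v_i · u_j) / (u_j · u_j)) · u_j.

Step by step this gives:
  u_1 = (3, -2, 2)
  u_2 = (14/17, -32/17, -53/17)
  u_3 = (130/237, 143/237, -52/237)

Orthogonality check:
  u_2 · u_1 = 0 (should be 0)
  u_3 · u_1 = 0 (should be 0)
  u_3 · u_2 = 0 (should be 0)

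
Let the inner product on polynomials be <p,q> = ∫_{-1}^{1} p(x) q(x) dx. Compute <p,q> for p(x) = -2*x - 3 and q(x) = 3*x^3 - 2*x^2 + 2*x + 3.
<p,q> = -286/15

Expand the product: p(x)·q(x) = -6*x^4 - 5*x^3 + 2*x^2 - 12*x - 9.
∫_{-1}^{1} of each monomial x^k gives [2/(k+1) if k even, 0 if k odd]. Integrating term-by-term (or equivalently evaluating the antiderivative F(x) = -6*x^5/5 - 5*x^4/4 + 2*x^3/3 - 6*x^2 - 9*x at the endpoints):
  F(1) − F(−1) = -1007/60 − (137/60) = -286/15.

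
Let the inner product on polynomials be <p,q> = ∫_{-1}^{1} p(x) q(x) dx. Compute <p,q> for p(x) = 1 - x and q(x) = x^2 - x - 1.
<p,q> = -2/3

Expand the product: p(x)·q(x) = -x^3 + 2*x^2 - 1.
∫_{-1}^{1} of each monomial x^k gives [2/(k+1) if k even, 0 if k odd]. Integrating term-by-term (or equivalently evaluating the antiderivative F(x) = -x^4/4 + 2*x^3/3 - x at the endpoints):
  F(1) − F(−1) = -7/12 − (1/12) = -2/3.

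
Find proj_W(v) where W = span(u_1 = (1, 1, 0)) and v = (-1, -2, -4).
proj_W(v) = (-3/2, -3/2, 0)

Set up U = [u_1 | ... | u_1] ∈ R^(3×1). The projector onto W = col(U) is P = U (U^T U)^(-1) U^T.
Compute U^T U =
  [2],
and U^T v = (-3).
Solve U^T U · c = U^T v for the coefficients: c = (-3/2). The projection is proj_W(v) = U c.
Check: (v - proj_W(v)) · u_1 = 0  (should be 0).
Result: proj_W(v) = (-3/2, -3/2, 0).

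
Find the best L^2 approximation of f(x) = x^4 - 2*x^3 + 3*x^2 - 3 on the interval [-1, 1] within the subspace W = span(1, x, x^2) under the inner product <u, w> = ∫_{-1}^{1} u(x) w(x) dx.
g(x) = 27*x^2/7 - 6*x/5 - 108/35

The best approximation g ∈ W is the orthogonal projection of f onto W. Writing g = a_0 + a_1 x + a_2 x^2, the coefficients solve the normal equations G · a = b where
  G_{ij} = <φ_i, φ_j> and b_i = <f, φ_i>, with φ_0 = 1, φ_1 = x, φ_2 = x^2.
G =
  [2, 0, 2/3]
  [0, 2/3, 0]
  [2/3, 0, 2/5],
b = (-18/5, -4/5, -18/35).
Solving gives a_0 = -108/35, a_1 = -6/5, a_2 = 27/7, so
  g(x) = 27*x^2/7 - 6*x/5 - 108/35.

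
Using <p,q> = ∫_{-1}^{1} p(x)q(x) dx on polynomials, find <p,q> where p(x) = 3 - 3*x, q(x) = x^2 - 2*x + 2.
<p,q> = 18

Expand the product: p(x)·q(x) = -3*x^3 + 9*x^2 - 12*x + 6.
∫_{-1}^{1} of each monomial x^k gives [2/(k+1) if k even, 0 if k odd]. Integrating term-by-term (or equivalently evaluating the antiderivative F(x) = -3*x^4/4 + 3*x^3 - 6*x^2 + 6*x at the endpoints):
  F(1) − F(−1) = 9/4 − (-63/4) = 18.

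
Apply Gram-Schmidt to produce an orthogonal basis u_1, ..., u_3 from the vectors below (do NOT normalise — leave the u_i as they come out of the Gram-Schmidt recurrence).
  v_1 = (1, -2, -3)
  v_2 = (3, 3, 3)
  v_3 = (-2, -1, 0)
Orthogonal basis:
  u_1 = (1, -2, -3)
  u_2 = (27/7, 9/7, 3/7)
  u_3 = (1/13, -4/13, 3/13)

Apply the Gram-Schmidt recurrence
  u_1 = v_1
  u_i = v_i − Σ_{j<i} ((v_i · u_j) / (u_j · u_j)) · u_j.

Step by step this gives:
  u_1 = (1, -2, -3)
  u_2 = (27/7, 9/7, 3/7)
  u_3 = (1/13, -4/13, 3/13)

Orthogonality check:
  u_2 · u_1 = 0 (should be 0)
  u_3 · u_1 = 0 (should be 0)
  u_3 · u_2 = 0 (should be 0)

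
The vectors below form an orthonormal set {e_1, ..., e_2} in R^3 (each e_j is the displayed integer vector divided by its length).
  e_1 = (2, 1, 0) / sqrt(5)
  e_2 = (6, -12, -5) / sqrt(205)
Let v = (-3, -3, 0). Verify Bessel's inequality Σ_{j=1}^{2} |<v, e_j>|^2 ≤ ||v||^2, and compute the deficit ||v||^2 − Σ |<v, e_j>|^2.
Σ |<v, e_j>|^2 = 729/41; ||v||^2 = 18; deficit = 9/41

Write each e_j = u_j / sqrt(<u_j, u_j>) where u_j is the displayed integer vector. Then <v, e_j> = <v, u_j> / sqrt(<u_j, u_j>), so |<v, e_j>|^2 = <v, u_j>^2 / <u_j, u_j>.
Coefficients: <v, e_1> = -9/sqrt(5), <v, e_2> = 18/sqrt(205).
Square and sum: Σ |<v, e_j>|^2 = 729/41.
Compute ||v||^2 = v·v = 18.
Deficit = 18 − 729/41 = 9/41 ≥ 0, confirming Bessel's inequality. (The deficit equals ||v − Σ <v,e_j> e_j||^2, the squared distance from v to span{e_j}.)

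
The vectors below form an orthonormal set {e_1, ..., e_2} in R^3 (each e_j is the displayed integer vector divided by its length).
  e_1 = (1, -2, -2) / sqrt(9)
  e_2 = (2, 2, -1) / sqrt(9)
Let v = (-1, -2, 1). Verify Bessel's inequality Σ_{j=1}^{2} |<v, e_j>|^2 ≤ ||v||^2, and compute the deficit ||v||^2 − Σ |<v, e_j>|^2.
Σ |<v, e_j>|^2 = 50/9; ||v||^2 = 6; deficit = 4/9

Write each e_j = u_j / sqrt(<u_j, u_j>) where u_j is the displayed integer vector. Then <v, e_j> = <v, u_j> / sqrt(<u_j, u_j>), so |<v, e_j>|^2 = <v, u_j>^2 / <u_j, u_j>.
Coefficients: <v, e_1> = 1/sqrt(9), <v, e_2> = -7/sqrt(9).
Square and sum: Σ |<v, e_j>|^2 = 50/9.
Compute ||v||^2 = v·v = 6.
Deficit = 6 − 50/9 = 4/9 ≥ 0, confirming Bessel's inequality. (The deficit equals ||v − Σ <v,e_j> e_j||^2, the squared distance from v to span{e_j}.)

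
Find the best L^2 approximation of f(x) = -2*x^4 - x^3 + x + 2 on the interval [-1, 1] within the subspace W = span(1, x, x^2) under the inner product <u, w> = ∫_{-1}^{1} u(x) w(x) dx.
g(x) = -12*x^2/7 + 2*x/5 + 76/35

The best approximation g ∈ W is the orthogonal projection of f onto W. Writing g = a_0 + a_1 x + a_2 x^2, the coefficients solve the normal equations G · a = b where
  G_{ij} = <φ_i, φ_j> and b_i = <f, φ_i>, with φ_0 = 1, φ_1 = x, φ_2 = x^2.
G =
  [2, 0, 2/3]
  [0, 2/3, 0]
  [2/3, 0, 2/5],
b = (16/5, 4/15, 16/21).
Solving gives a_0 = 76/35, a_1 = 2/5, a_2 = -12/7, so
  g(x) = -12*x^2/7 + 2*x/5 + 76/35.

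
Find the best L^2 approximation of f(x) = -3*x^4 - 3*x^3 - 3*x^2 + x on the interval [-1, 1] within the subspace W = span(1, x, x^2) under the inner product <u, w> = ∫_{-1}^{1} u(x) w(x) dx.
g(x) = -39*x^2/7 - 4*x/5 + 9/35

The best approximation g ∈ W is the orthogonal projection of f onto W. Writing g = a_0 + a_1 x + a_2 x^2, the coefficients solve the normal equations G · a = b where
  G_{ij} = <φ_i, φ_j> and b_i = <f, φ_i>, with φ_0 = 1, φ_1 = x, φ_2 = x^2.
G =
  [2, 0, 2/3]
  [0, 2/3, 0]
  [2/3, 0, 2/5],
b = (-16/5, -8/15, -72/35).
Solving gives a_0 = 9/35, a_1 = -4/5, a_2 = -39/7, so
  g(x) = -39*x^2/7 - 4*x/5 + 9/35.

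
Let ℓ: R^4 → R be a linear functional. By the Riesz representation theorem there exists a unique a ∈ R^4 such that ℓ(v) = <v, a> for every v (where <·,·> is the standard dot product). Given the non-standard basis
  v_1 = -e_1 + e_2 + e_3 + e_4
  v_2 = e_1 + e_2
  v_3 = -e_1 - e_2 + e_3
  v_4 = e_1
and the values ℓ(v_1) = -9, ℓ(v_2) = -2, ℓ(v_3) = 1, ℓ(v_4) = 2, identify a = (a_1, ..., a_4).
a = (2, -4, -1, -2)

Write a = (a_1, ..., a_4) in the standard basis. For each basis vector v_i, ℓ(v_i) = <v_i, a> is a linear equation in the a_j's. Collect the n equations into a matrix system V a = ℓ, where row i of V is v_i (expressed in the standard basis). Since V is invertible (lower-triangular with 1s on the diagonal, up to permutation), solve by back-substitution:
  V =
[[-1, 1, 1, 1],
 [1, 1, 0, 0],
 [-1, -1, 1, 0],
 [1, 0, 0, 0]]
  V a = (-9, -2, 1, 2)
Solving gives a = (2, -4, -1, -2).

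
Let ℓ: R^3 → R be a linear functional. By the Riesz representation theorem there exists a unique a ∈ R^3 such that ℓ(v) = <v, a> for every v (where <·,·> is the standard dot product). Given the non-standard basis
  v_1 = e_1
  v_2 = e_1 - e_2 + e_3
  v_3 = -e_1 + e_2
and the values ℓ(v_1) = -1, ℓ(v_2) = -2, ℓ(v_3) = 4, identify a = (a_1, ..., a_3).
a = (-1, 3, 2)

Write a = (a_1, ..., a_3) in the standard basis. For each basis vector v_i, ℓ(v_i) = <v_i, a> is a linear equation in the a_j's. Collect the n equations into a matrix system V a = ℓ, where row i of V is v_i (expressed in the standard basis). Since V is invertible (lower-triangular with 1s on the diagonal, up to permutation), solve by back-substitution:
  V =
[[1, 0, 0],
 [1, -1, 1],
 [-1, 1, 0]]
  V a = (-1, -2, 4)
Solving gives a = (-1, 3, 2).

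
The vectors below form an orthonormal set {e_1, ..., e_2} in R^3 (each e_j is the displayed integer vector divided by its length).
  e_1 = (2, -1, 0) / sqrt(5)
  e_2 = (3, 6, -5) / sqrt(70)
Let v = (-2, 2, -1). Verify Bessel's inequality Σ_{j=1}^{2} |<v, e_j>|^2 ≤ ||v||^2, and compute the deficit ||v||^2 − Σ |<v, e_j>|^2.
Σ |<v, e_j>|^2 = 125/14; ||v||^2 = 9; deficit = 1/14

Write each e_j = u_j / sqrt(<u_j, u_j>) where u_j is the displayed integer vector. Then <v, e_j> = <v, u_j> / sqrt(<u_j, u_j>), so |<v, e_j>|^2 = <v, u_j>^2 / <u_j, u_j>.
Coefficients: <v, e_1> = -6/sqrt(5), <v, e_2> = 11/sqrt(70).
Square and sum: Σ |<v, e_j>|^2 = 125/14.
Compute ||v||^2 = v·v = 9.
Deficit = 9 − 125/14 = 1/14 ≥ 0, confirming Bessel's inequality. (The deficit equals ||v − Σ <v,e_j> e_j||^2, the squared distance from v to span{e_j}.)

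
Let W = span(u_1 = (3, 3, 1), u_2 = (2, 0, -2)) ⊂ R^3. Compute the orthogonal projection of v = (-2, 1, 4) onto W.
proj_W(v) = (-37/17, 21/17, 65/17)

Set up U = [u_1 | ... | u_2] ∈ R^(3×2). The projector onto W = col(U) is P = U (U^T U)^(-1) U^T.
Compute U^T U =
  [19, 4]
  [4, 8],
and U^T v = (1, -12).
Solve U^T U · c = U^T v for the coefficients: c = (7/17, -29/17). The projection is proj_W(v) = U c.
Check: (v - proj_W(v)) · u_1 = 0  (should be 0).
Check: (v - proj_W(v)) · u_2 = 0  (should be 0).
Result: proj_W(v) = (-37/17, 21/17, 65/17).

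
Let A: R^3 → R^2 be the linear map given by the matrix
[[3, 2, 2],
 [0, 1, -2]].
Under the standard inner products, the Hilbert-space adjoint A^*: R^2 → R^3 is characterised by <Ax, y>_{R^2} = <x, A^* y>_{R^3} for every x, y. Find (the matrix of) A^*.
A^* = A^T =
[[3, 0],
 [2, 1],
 [2, -2]]

For real matrices with standard dot products, the defining identity <Ax, y> = <x, A^* y> gives (Ax)^T y = x^T (A^*) y, i.e. x^T A^T y = x^T (A^*) y. Since this holds for all x, y, we must have A^* = A^T. Therefore
A^* =
[[3, 0],
 [2, 1],
 [2, -2]].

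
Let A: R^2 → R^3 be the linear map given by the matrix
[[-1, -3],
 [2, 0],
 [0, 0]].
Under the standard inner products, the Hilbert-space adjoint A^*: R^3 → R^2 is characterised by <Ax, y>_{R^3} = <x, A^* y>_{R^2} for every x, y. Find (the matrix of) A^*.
A^* = A^T =
[[-1, 2, 0],
 [-3, 0, 0]]

For real matrices with standard dot products, the defining identity <Ax, y> = <x, A^* y> gives (Ax)^T y = x^T (A^*) y, i.e. x^T A^T y = x^T (A^*) y. Since this holds for all x, y, we must have A^* = A^T. Therefore
A^* =
[[-1, 2, 0],
 [-3, 0, 0]].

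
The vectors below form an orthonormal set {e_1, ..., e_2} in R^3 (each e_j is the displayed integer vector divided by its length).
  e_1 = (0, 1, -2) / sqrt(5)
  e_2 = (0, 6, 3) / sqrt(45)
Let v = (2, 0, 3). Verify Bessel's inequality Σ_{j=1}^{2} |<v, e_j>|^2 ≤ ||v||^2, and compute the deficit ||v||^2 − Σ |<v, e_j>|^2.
Σ |<v, e_j>|^2 = 9; ||v||^2 = 13; deficit = 4

Write each e_j = u_j / sqrt(<u_j, u_j>) where u_j is the displayed integer vector. Then <v, e_j> = <v, u_j> / sqrt(<u_j, u_j>), so |<v, e_j>|^2 = <v, u_j>^2 / <u_j, u_j>.
Coefficients: <v, e_1> = -6/sqrt(5), <v, e_2> = 9/sqrt(45).
Square and sum: Σ |<v, e_j>|^2 = 9.
Compute ||v||^2 = v·v = 13.
Deficit = 13 − 9 = 4 ≥ 0, confirming Bessel's inequality. (The deficit equals ||v − Σ <v,e_j> e_j||^2, the squared distance from v to span{e_j}.)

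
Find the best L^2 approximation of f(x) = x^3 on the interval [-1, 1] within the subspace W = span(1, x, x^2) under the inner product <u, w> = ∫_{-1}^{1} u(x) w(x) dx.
g(x) = 3*x/5

The best approximation g ∈ W is the orthogonal projection of f onto W. Writing g = a_0 + a_1 x + a_2 x^2, the coefficients solve the normal equations G · a = b where
  G_{ij} = <φ_i, φ_j> and b_i = <f, φ_i>, with φ_0 = 1, φ_1 = x, φ_2 = x^2.
G =
  [2, 0, 2/3]
  [0, 2/3, 0]
  [2/3, 0, 2/5],
b = (0, 2/5, 0).
Solving gives a_0 = 0, a_1 = 3/5, a_2 = 0, so
  g(x) = 3*x/5.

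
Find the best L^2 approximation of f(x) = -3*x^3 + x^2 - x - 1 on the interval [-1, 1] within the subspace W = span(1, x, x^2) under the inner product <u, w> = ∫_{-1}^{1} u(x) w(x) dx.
g(x) = x^2 - 14*x/5 - 1

The best approximation g ∈ W is the orthogonal projection of f onto W. Writing g = a_0 + a_1 x + a_2 x^2, the coefficients solve the normal equations G · a = b where
  G_{ij} = <φ_i, φ_j> and b_i = <f, φ_i>, with φ_0 = 1, φ_1 = x, φ_2 = x^2.
G =
  [2, 0, 2/3]
  [0, 2/3, 0]
  [2/3, 0, 2/5],
b = (-4/3, -28/15, -4/15).
Solving gives a_0 = -1, a_1 = -14/5, a_2 = 1, so
  g(x) = x^2 - 14*x/5 - 1.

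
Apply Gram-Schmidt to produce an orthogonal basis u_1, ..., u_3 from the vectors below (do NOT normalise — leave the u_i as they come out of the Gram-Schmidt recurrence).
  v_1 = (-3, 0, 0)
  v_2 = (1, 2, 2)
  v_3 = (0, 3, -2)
Orthogonal basis:
  u_1 = (-3, 0, 0)
  u_2 = (0, 2, 2)
  u_3 = (0, 5/2, -5/2)

Apply the Gram-Schmidt recurrence
  u_1 = v_1
  u_i = v_i − Σ_{j<i} ((v_i · u_j) / (u_j · u_j)) · u_j.

Step by step this gives:
  u_1 = (-3, 0, 0)
  u_2 = (0, 2, 2)
  u_3 = (0, 5/2, -5/2)

Orthogonality check:
  u_2 · u_1 = 0 (should be 0)
  u_3 · u_1 = 0 (should be 0)
  u_3 · u_2 = 0 (should be 0)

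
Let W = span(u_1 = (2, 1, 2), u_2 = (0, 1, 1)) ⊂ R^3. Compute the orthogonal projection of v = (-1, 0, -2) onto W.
proj_W(v) = (-4/3, -2/3, -4/3)

Set up U = [u_1 | ... | u_2] ∈ R^(3×2). The projector onto W = col(U) is P = U (U^T U)^(-1) U^T.
Compute U^T U =
  [9, 3]
  [3, 2],
and U^T v = (-6, -2).
Solve U^T U · c = U^T v for the coefficients: c = (-2/3, 0). The projection is proj_W(v) = U c.
Check: (v - proj_W(v)) · u_1 = 0  (should be 0).
Check: (v - proj_W(v)) · u_2 = 0  (should be 0).
Result: proj_W(v) = (-4/3, -2/3, -4/3).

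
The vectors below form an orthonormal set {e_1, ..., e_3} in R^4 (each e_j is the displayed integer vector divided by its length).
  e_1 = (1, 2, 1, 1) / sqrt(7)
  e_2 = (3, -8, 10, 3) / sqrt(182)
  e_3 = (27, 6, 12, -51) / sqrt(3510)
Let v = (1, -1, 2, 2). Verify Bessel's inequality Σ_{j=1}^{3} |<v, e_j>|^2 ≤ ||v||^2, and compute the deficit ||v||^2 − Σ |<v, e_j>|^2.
Σ |<v, e_j>|^2 = 146/15; ||v||^2 = 10; deficit = 4/15

Write each e_j = u_j / sqrt(<u_j, u_j>) where u_j is the displayed integer vector. Then <v, e_j> = <v, u_j> / sqrt(<u_j, u_j>), so |<v, e_j>|^2 = <v, u_j>^2 / <u_j, u_j>.
Coefficients: <v, e_1> = 3/sqrt(7), <v, e_2> = 37/sqrt(182), <v, e_3> = -57/sqrt(3510).
Square and sum: Σ |<v, e_j>|^2 = 146/15.
Compute ||v||^2 = v·v = 10.
Deficit = 10 − 146/15 = 4/15 ≥ 0, confirming Bessel's inequality. (The deficit equals ||v − Σ <v,e_j> e_j||^2, the squared distance from v to span{e_j}.)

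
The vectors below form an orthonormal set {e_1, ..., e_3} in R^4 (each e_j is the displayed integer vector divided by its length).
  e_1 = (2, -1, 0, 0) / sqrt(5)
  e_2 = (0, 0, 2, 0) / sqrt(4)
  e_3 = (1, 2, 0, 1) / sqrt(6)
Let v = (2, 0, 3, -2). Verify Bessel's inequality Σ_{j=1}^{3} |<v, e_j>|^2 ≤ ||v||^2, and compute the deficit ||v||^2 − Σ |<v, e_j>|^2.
Σ |<v, e_j>|^2 = 61/5; ||v||^2 = 17; deficit = 24/5

Write each e_j = u_j / sqrt(<u_j, u_j>) where u_j is the displayed integer vector. Then <v, e_j> = <v, u_j> / sqrt(<u_j, u_j>), so |<v, e_j>|^2 = <v, u_j>^2 / <u_j, u_j>.
Coefficients: <v, e_1> = 4/sqrt(5), <v, e_2> = 6/sqrt(4), <v, e_3> = 0/sqrt(6).
Square and sum: Σ |<v, e_j>|^2 = 61/5.
Compute ||v||^2 = v·v = 17.
Deficit = 17 − 61/5 = 24/5 ≥ 0, confirming Bessel's inequality. (The deficit equals ||v − Σ <v,e_j> e_j||^2, the squared distance from v to span{e_j}.)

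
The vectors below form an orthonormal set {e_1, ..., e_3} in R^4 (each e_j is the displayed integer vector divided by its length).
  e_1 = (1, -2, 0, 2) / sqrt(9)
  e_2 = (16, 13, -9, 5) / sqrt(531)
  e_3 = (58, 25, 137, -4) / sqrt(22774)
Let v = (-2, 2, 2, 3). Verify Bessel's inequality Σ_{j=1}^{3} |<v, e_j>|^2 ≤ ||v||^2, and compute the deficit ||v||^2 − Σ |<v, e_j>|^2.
Σ |<v, e_j>|^2 = 355/193; ||v||^2 = 21; deficit = 3698/193

Write each e_j = u_j / sqrt(<u_j, u_j>) where u_j is the displayed integer vector. Then <v, e_j> = <v, u_j> / sqrt(<u_j, u_j>), so |<v, e_j>|^2 = <v, u_j>^2 / <u_j, u_j>.
Coefficients: <v, e_1> = 0/sqrt(9), <v, e_2> = -9/sqrt(531), <v, e_3> = 196/sqrt(22774).
Square and sum: Σ |<v, e_j>|^2 = 355/193.
Compute ||v||^2 = v·v = 21.
Deficit = 21 − 355/193 = 3698/193 ≥ 0, confirming Bessel's inequality. (The deficit equals ||v − Σ <v,e_j> e_j||^2, the squared distance from v to span{e_j}.)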